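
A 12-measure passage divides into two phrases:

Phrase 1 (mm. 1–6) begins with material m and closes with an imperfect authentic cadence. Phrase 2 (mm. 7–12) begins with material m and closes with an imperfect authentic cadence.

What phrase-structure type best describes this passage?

repeated phrase

Both phrases have the same opening (m) and the same cadence (imperfect authentic cadence): the second is a restatement, not a consequent, so this is a repeated phrase rather than a period.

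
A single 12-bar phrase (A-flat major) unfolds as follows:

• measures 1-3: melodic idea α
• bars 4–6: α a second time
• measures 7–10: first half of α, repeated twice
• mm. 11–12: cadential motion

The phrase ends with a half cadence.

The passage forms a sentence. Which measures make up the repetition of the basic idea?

The presentation of a sentence is the basic idea (bars 1–3) plus its repetition (mm. 4–6); the repetition of the basic idea is therefore measures 4–6.

measures 4–6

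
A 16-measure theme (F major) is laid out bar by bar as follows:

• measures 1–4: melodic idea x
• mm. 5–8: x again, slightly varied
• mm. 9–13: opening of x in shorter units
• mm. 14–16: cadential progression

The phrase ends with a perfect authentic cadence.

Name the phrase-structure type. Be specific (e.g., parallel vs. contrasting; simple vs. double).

sentence

Basic idea (mm. 1–4) + its repetition (bars 5-8) form the presentation; fragmentation and cadence (mm. 9-16) form the continuation — the 16-bar whole is a sentence.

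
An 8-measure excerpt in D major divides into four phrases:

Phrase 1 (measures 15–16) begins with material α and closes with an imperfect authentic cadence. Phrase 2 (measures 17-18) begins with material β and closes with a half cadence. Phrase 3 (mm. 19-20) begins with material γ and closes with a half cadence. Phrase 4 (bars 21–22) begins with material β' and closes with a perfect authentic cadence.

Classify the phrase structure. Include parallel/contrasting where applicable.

contrasting double period

Four phrases in two halves: the first half (mm. 15–18) ends with a half cadence, the second (bars 19–22) with a perfect authentic cadence — a large antecedent–consequent pair, i.e. a double period.
Phrase 3 begins with different material from phrase 1, making it contrasting.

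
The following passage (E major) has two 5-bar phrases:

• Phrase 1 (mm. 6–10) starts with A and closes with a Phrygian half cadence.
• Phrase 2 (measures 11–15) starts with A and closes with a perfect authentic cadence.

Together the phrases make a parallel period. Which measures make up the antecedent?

measures 6–10

The phrase ending with the weaker cadence (Phrygian half cadence) is the antecedent; the one ending more conclusively (perfect authentic cadence) is the consequent. The antecedent is measures 6–10.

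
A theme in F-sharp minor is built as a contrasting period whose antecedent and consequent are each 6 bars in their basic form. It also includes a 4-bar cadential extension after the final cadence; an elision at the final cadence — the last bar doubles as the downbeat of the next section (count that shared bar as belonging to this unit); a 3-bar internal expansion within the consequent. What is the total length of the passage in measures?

Basic contrasting period: 6 + 6 = 12 bars.
12 (basic form) + 4 (cadential extension) + 3 (internal expansion) = 19.
The elision shares a bar with the next section but does not change this unit's count.

19 measures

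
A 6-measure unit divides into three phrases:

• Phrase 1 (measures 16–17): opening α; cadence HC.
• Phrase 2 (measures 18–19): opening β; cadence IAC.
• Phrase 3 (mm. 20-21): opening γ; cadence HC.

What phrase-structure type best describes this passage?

The final phrase closes with a half cadence, which is not stronger than the preceding imperfect authentic cadence; the 3 phrases lack an overall antecedent–consequent design and so form a phrase group.

phrase group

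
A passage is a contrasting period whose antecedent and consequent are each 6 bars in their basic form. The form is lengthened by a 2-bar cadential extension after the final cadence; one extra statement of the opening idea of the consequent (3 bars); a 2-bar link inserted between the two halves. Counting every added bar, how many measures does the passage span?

19 measures

Basic contrasting period: 6 + 6 = 12 bars.
12 (basic form) + 2 (cadential extension) + 3 (extra statement) + 2 (link) = 19.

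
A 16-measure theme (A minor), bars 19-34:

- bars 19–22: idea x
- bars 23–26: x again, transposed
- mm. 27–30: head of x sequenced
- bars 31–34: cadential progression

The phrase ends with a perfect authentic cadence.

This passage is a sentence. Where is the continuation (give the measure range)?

After the presentation (measures 19–26), the continuation covers the fragmentation through the cadence: measures 27–34.

measures 27–34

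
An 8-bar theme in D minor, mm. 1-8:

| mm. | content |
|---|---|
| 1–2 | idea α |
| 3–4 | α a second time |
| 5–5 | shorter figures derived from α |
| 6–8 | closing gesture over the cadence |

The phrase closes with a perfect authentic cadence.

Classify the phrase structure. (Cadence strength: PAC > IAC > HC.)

sentence

Basic idea (mm. 1–2) + its repetition (bars 3–4) form the presentation; fragmentation and cadence (measures 5-8) form the continuation — the 8-bar whole is a sentence.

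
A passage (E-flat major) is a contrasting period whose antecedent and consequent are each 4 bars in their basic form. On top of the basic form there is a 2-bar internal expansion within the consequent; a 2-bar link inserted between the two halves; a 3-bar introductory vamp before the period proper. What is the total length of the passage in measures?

15 measures

Basic contrasting period: 4 + 4 = 8 bars.
8 (basic form) + 2 (internal expansion) + 2 (link) + 3 (introduction) = 15.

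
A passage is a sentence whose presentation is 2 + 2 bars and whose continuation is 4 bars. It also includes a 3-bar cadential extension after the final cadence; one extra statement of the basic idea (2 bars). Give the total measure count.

Basic sentence: 2 + 2 + 4 = 8 bars.
8 (basic form) + 3 (cadential extension) + 2 (extra statement) = 13.

13 measures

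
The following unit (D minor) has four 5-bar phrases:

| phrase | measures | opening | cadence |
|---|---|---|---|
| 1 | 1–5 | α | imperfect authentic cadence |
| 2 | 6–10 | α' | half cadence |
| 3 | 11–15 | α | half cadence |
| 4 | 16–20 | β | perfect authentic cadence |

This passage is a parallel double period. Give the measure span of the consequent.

In a double period the four phrases pair into a large antecedent (phrases 1–2, ending half cadence) and a large consequent (phrases 3–4, ending perfect authentic cadence). The consequent spans bars 11–20.

measures 11–20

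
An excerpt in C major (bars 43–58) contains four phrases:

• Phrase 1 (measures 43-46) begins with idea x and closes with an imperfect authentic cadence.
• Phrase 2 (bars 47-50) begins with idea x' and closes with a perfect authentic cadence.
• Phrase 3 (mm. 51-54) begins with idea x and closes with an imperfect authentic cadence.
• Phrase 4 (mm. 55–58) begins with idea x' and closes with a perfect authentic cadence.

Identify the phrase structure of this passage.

repeated period

The cadence pattern IAC–PAC–IAC–PAC is weak–strong twice, and phrases 3–4 restate phrases 1–2: a period heard twice, not a double period (which would end weakly at phrase 2).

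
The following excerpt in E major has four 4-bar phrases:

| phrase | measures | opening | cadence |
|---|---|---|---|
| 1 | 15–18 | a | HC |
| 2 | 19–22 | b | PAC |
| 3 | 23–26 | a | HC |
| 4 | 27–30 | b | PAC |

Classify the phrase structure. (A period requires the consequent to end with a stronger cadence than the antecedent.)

The cadence pattern HC–PAC–HC–PAC is weak–strong twice, and phrases 3–4 restate phrases 1–2: a period heard twice, not a double period (which would end weakly at phrase 2).

repeated period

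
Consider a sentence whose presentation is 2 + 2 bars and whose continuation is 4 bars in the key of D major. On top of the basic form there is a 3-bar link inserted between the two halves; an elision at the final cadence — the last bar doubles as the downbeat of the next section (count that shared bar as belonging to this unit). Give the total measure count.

11 measures

Basic sentence: 2 + 2 + 4 = 8 bars.
8 (basic form) + 3 (link) = 11.
The elision shares a bar with the next section but does not change this unit's count.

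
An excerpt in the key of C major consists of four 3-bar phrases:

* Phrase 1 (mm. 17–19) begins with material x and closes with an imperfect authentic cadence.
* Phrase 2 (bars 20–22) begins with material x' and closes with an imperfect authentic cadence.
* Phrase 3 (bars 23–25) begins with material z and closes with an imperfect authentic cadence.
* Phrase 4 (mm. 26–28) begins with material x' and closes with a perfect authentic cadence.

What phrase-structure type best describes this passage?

Four phrases in two halves: the first half (measures 17-22) ends with an imperfect authentic cadence, the second (measures 23–28) with a perfect authentic cadence — a large antecedent–consequent pair, i.e. a double period.
Phrase 3 begins with different material from phrase 1, making it contrasting.

contrasting double period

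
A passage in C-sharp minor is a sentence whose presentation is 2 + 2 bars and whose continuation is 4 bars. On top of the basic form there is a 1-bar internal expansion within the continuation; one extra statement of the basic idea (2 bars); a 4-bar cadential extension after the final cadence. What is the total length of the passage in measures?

Basic sentence: 2 + 2 + 4 = 8 bars.
8 (basic form) + 1 (internal expansion) + 2 (extra statement) + 4 (cadential extension) = 15.

15 measures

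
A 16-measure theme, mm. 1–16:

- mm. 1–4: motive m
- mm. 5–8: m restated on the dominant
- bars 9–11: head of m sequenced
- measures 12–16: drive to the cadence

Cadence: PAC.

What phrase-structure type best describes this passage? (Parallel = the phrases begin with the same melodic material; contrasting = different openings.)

Basic idea (mm. 1–4) + its repetition (mm. 5–8) form the presentation; fragmentation and cadence (mm. 9–16) form the continuation — the 16-bar whole is a sentence.

sentence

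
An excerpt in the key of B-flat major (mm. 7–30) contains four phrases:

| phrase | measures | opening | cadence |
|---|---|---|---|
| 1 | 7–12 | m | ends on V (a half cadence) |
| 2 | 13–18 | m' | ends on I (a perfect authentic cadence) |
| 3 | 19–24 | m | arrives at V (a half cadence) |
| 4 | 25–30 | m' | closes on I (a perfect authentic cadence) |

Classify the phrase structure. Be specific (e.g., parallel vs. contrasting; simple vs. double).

repeated period

The cadence pattern HC–PAC–HC–PAC is weak–strong twice, and phrases 3–4 restate phrases 1–2: a period heard twice, not a double period (which would end weakly at phrase 2).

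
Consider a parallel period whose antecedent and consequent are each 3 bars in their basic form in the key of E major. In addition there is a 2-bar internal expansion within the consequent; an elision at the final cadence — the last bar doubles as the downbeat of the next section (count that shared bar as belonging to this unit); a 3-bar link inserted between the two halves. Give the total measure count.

11 measures

Basic parallel period: 3 + 3 = 6 bars.
6 (basic form) + 2 (internal expansion) + 3 (link) = 11.
The elision shares a bar with the next section but does not change this unit's count.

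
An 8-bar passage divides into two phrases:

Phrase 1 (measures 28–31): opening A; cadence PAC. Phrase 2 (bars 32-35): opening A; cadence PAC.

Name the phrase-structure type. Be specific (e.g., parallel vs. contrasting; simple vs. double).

repeated phrase

Both phrases have the same opening (A) and the same cadence (perfect authentic cadence): the second is a restatement, not a consequent, so this is a repeated phrase rather than a period.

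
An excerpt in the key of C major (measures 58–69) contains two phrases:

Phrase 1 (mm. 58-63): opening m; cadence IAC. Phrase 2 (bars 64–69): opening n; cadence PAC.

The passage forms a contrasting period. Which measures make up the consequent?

The antecedent is the phrase ending with the weaker cadence (imperfect authentic cadence, phrase 1) and the consequent the one ending more conclusively (perfect authentic cadence, phrase 2); the consequent is bars 64-69.

measures 64–69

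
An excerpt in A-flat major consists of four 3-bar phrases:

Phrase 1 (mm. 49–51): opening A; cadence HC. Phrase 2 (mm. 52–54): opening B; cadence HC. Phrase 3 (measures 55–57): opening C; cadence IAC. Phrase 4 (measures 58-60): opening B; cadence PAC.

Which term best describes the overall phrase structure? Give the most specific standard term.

Four phrases in two halves: the first half (measures 49–54) ends with a half cadence, the second (measures 55-60) with a perfect authentic cadence — a large antecedent–consequent pair, i.e. a double period.
Phrase 3 begins with different material from phrase 1, making it contrasting.

contrasting double period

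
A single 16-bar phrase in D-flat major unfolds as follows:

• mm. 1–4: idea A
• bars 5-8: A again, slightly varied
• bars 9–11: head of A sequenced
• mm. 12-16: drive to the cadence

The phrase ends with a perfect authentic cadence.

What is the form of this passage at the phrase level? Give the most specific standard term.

sentence

Basic idea (measures 1–4) + its repetition (mm. 5–8) form the presentation; fragmentation and cadence (bars 9-16) form the continuation — the 16-bar whole is a sentence.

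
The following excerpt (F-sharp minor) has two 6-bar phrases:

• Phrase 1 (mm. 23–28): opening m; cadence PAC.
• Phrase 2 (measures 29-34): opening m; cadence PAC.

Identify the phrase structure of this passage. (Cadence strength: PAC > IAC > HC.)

Both phrases have the same opening (m) and the same cadence (perfect authentic cadence): the second is a restatement, not a consequent, so this is a repeated phrase rather than a period.

repeated phrase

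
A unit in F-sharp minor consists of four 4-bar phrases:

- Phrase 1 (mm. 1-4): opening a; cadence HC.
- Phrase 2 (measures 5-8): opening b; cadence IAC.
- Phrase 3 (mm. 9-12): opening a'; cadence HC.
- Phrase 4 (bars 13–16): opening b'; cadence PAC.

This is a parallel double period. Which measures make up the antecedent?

measures 1–8

In a double period the first pair of phrases (ending imperfect authentic cadence) is the large antecedent and the second pair (ending perfect authentic cadence) is the large consequent; the antecedent is measures 1–8.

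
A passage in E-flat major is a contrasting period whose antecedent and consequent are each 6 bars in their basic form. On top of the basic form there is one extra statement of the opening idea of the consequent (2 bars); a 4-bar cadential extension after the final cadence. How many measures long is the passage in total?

18 measures

Basic contrasting period: 6 + 6 = 12 bars.
12 (basic form) + 2 (extra statement) + 4 (cadential extension) = 18.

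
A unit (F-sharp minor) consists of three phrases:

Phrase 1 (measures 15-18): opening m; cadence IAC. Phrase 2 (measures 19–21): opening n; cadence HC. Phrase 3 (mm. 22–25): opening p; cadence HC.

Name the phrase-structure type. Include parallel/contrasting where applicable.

phrase group

The final phrase closes with a half cadence, which is not stronger than the preceding half cadence; the 3 phrases lack an overall antecedent–consequent design and so form a phrase group.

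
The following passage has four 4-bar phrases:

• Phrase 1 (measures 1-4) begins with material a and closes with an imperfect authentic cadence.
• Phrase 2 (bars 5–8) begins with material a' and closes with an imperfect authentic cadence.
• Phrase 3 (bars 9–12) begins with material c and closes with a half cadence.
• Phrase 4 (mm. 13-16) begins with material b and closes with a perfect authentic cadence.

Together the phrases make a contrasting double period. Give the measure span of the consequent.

measures 9–16

In a double period the first pair of phrases (ending imperfect authentic cadence) is the large antecedent and the second pair (ending perfect authentic cadence) is the large consequent; the consequent is measures 9–16.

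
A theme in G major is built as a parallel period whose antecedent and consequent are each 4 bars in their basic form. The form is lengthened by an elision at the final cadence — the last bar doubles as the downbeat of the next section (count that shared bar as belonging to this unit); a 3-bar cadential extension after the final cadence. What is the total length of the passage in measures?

11 measures

Basic parallel period: 4 + 4 = 8 bars.
8 (basic form) + 3 (cadential extension) = 11.
The elision shares a bar with the next section but does not change this unit's count.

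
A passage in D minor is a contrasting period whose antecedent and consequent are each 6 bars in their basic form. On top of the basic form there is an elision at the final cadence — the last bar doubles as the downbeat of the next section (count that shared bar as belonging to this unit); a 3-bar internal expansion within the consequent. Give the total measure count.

15 measures

Basic contrasting period: 6 + 6 = 12 bars.
12 (basic form) + 3 (internal expansion) = 15.
The elision shares a bar with the next section but does not change this unit's count.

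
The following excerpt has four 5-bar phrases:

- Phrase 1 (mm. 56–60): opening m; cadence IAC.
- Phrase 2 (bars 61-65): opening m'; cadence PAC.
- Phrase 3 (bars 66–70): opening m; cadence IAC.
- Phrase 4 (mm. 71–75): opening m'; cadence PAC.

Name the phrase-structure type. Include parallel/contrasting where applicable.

The cadence pattern IAC–PAC–IAC–PAC is weak–strong twice, and phrases 3–4 restate phrases 1–2: a period heard twice, not a double period (which would end weakly at phrase 2).

repeated period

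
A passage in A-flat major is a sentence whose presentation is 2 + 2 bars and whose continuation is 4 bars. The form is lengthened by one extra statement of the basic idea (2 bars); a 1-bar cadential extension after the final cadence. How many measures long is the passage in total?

Basic sentence: 2 + 2 + 4 = 8 bars.
8 (basic form) + 2 (extra statement) + 1 (cadential extension) = 11.

11 measures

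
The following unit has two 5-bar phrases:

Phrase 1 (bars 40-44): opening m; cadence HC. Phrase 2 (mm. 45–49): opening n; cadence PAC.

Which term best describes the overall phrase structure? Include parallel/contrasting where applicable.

Phrase 1 ends with a half cadence (weaker) and phrase 2 with a perfect authentic cadence (stronger): antecedent + consequent = a period.
The two phrases open with different material (m / n), so the period is contrasting.

contrasting period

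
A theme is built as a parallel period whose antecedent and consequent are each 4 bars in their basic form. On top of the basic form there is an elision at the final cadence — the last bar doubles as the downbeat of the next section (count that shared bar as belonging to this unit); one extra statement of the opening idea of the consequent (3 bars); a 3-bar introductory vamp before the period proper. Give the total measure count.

Basic parallel period: 4 + 4 = 8 bars.
8 (basic form) + 3 (extra statement) + 3 (introduction) = 14.
The elision shares a bar with the next section but does not change this unit's count.

14 measures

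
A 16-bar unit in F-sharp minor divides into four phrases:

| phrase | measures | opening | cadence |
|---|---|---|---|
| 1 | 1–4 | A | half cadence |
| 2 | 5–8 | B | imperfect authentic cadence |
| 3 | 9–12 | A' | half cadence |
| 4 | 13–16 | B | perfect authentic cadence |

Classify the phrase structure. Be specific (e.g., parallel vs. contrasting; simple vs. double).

parallel double period

Four phrases in two halves: the first half (measures 1–8) ends with an imperfect authentic cadence, the second (mm. 9–16) with a perfect authentic cadence — a large antecedent–consequent pair, i.e. a double period.
Phrase 3 begins with the same material as phrase 1, making it parallel.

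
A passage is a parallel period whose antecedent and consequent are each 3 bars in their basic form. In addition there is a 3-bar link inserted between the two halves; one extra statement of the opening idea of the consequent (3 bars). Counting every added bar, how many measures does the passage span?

Basic parallel period: 3 + 3 = 6 bars.
6 (basic form) + 3 (link) + 3 (extra statement) = 12.

12 measures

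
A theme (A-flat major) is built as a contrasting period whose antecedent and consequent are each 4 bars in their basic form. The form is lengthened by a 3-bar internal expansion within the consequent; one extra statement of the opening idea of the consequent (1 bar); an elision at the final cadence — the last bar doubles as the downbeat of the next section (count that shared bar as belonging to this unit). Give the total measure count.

12 measures

Basic contrasting period: 4 + 4 = 8 bars.
8 (basic form) + 3 (internal expansion) + 1 (extra statement) = 12.
The elision shares a bar with the next section but does not change this unit's count.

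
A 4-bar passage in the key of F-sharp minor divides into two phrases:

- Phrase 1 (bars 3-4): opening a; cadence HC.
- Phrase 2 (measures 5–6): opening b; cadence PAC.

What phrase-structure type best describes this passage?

Phrase 1 ends with a half cadence (weaker) and phrase 2 with a perfect authentic cadence (stronger): antecedent + consequent = a period.
The two phrases open with different material (a / b), so the period is contrasting.

contrasting period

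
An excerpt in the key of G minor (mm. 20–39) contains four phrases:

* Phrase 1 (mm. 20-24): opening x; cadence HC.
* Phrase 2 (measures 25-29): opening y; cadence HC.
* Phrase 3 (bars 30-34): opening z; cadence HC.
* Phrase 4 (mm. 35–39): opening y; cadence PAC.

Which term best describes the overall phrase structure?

Four phrases in two halves: the first half (bars 20–29) ends with a half cadence, the second (mm. 30–39) with a perfect authentic cadence — a large antecedent–consequent pair, i.e. a double period.
Phrase 3 begins with different material from phrase 1, making it contrasting.

contrasting double period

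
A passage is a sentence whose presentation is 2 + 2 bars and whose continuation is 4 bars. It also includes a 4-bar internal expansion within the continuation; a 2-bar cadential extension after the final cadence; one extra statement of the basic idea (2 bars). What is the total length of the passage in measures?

Basic sentence: 2 + 2 + 4 = 8 bars.
8 (basic form) + 4 (internal expansion) + 2 (cadential extension) + 2 (extra statement) = 16.

16 measures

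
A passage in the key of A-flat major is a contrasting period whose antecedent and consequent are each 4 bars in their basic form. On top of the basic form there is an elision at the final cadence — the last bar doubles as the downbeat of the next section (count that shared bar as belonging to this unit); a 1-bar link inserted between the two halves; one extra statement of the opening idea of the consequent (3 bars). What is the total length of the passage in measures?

Basic contrasting period: 4 + 4 = 8 bars.
8 (basic form) + 1 (link) + 3 (extra statement) = 12.
The elision shares a bar with the next section but does not change this unit's count.

12 measures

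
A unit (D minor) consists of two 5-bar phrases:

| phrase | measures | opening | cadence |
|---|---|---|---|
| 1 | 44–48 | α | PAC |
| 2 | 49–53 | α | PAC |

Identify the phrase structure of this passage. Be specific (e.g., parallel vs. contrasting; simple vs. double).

Both phrases have the same opening (α) and the same cadence (perfect authentic cadence): the second is a restatement, not a consequent, so this is a repeated phrase rather than a period.

repeated phrase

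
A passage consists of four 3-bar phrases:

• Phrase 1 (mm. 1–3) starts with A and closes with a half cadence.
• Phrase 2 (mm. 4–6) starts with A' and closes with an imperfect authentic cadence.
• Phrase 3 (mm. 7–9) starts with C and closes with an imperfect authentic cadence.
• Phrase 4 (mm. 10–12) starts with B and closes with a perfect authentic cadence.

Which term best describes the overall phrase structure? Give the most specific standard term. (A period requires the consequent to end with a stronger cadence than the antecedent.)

contrasting double period

Four phrases in two halves: the first half (measures 1–6) ends with an imperfect authentic cadence, the second (mm. 7-12) with a perfect authentic cadence — a large antecedent–consequent pair, i.e. a double period.
Phrase 3 begins with different material from phrase 1, making it contrasting.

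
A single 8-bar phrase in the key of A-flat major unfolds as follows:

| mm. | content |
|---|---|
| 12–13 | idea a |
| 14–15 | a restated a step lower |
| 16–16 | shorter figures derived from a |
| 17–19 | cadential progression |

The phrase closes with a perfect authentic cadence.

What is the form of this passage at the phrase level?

Basic idea (measures 12–13) + its repetition (mm. 14–15) form the presentation; fragmentation and cadence (measures 16-19) form the continuation — the 8-bar whole is a sentence.

sentence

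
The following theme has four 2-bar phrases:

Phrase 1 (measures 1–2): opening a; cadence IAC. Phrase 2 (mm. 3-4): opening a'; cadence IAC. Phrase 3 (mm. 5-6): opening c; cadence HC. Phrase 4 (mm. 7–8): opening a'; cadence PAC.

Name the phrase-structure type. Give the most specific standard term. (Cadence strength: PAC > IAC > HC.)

Four phrases in two halves: the first half (measures 1–4) ends with an imperfect authentic cadence, the second (mm. 5-8) with a perfect authentic cadence — a large antecedent–consequent pair, i.e. a double period.
Phrase 3 begins with different material from phrase 1, making it contrasting.

contrasting double period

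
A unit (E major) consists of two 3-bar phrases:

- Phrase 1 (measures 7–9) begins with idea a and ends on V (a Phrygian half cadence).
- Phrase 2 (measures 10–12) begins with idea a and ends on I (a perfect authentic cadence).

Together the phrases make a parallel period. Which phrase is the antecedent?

phrase 1

The phrase ending with the weaker cadence (Phrygian half cadence) is the antecedent; the one ending more conclusively (perfect authentic cadence) is the consequent. The antecedent is phrase 1.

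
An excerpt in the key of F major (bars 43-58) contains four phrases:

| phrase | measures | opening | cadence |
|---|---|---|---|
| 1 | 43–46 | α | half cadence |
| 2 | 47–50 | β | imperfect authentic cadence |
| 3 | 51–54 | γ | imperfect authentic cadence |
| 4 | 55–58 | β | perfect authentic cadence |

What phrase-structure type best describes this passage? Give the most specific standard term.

contrasting double period

Four phrases in two halves: the first half (bars 43-50) ends with an imperfect authentic cadence, the second (mm. 51-58) with a perfect authentic cadence — a large antecedent–consequent pair, i.e. a double period.
Phrase 3 begins with different material from phrase 1, making it contrasting.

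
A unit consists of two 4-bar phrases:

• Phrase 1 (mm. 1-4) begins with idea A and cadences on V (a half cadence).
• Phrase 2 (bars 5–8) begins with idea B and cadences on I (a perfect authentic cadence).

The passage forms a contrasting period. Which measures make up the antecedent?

The phrase ending with the weaker cadence (half cadence) is the antecedent; the one ending more conclusively (perfect authentic cadence) is the consequent. The antecedent is measures 1–4.

measures 1–4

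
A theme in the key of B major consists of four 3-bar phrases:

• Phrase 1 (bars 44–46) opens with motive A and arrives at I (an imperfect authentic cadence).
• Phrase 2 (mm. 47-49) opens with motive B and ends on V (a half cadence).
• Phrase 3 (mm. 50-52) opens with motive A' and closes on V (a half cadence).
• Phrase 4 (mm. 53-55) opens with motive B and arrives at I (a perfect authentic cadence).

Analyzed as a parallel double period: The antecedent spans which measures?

In a double period the four phrases pair into a large antecedent (phrases 1–2, ending half cadence) and a large consequent (phrases 3–4, ending perfect authentic cadence). The antecedent spans measures 44-49.

measures 44–49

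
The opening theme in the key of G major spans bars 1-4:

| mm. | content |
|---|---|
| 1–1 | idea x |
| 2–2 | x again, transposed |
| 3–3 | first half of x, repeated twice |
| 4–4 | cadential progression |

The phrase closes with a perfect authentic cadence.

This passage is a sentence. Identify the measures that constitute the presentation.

measures 1–2

The presentation of a sentence is the basic idea (measure 1) plus its repetition (m. 2); the presentation is therefore mm. 1–2.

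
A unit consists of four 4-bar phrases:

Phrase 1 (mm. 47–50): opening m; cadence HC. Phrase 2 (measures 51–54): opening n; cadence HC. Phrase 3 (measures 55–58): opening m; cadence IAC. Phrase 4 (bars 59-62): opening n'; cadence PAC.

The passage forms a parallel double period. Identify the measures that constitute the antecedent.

measures 47–54

In a double period the four phrases pair into a large antecedent (phrases 1–2, ending half cadence) and a large consequent (phrases 3–4, ending perfect authentic cadence). The antecedent spans bars 47-54.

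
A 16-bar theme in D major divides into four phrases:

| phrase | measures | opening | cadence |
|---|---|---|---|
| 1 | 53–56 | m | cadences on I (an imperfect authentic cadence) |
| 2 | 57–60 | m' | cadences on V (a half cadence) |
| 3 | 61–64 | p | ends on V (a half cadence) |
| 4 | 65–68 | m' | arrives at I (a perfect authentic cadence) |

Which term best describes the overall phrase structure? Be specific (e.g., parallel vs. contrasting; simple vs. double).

Four phrases in two halves: the first half (measures 53–60) ends with a half cadence, the second (bars 61–68) with a perfect authentic cadence — a large antecedent–consequent pair, i.e. a double period.
Phrase 3 begins with different material from phrase 1, making it contrasting.

contrasting double period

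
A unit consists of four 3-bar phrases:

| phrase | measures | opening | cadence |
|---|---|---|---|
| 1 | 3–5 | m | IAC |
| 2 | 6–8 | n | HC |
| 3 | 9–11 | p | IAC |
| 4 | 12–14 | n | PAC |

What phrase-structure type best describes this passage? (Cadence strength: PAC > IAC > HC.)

contrasting double period

Four phrases in two halves: the first half (mm. 3-8) ends with a half cadence, the second (measures 9–14) with a perfect authentic cadence — a large antecedent–consequent pair, i.e. a double period.
Phrase 3 begins with different material from phrase 1, making it contrasting.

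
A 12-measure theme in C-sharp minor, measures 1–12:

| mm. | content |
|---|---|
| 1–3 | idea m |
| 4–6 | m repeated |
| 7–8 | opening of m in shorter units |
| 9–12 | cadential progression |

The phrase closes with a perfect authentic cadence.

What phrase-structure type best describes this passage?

sentence

Basic idea (mm. 1–3) + its repetition (measures 4–6) form the presentation; fragmentation and cadence (bars 7–12) form the continuation — the 12-bar whole is a sentence.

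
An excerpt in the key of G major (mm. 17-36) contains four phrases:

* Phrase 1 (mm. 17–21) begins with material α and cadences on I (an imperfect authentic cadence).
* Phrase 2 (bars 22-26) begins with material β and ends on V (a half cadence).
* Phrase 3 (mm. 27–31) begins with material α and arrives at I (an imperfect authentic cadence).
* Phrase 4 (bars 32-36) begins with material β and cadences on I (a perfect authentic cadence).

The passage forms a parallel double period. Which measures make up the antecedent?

In a double period the four phrases pair into a large antecedent (phrases 1–2, ending half cadence) and a large consequent (phrases 3–4, ending perfect authentic cadence). The antecedent spans bars 17-26.

measures 17–26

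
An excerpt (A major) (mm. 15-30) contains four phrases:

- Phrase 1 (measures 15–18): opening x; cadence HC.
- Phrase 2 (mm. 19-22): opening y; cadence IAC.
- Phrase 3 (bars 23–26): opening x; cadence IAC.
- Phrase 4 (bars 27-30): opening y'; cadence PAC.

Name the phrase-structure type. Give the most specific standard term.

parallel double period

Four phrases in two halves: the first half (measures 15–22) ends with an imperfect authentic cadence, the second (mm. 23–30) with a perfect authentic cadence — a large antecedent–consequent pair, i.e. a double period.
Phrase 3 begins with the same material as phrase 1, making it parallel.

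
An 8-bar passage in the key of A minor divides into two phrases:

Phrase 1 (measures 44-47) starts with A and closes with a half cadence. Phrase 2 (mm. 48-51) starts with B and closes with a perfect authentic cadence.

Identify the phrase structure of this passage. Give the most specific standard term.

Phrase 1 ends with a half cadence (weaker) and phrase 2 with a perfect authentic cadence (stronger): antecedent + consequent = a period.
The two phrases open with different material (A / B), so the period is contrasting.

contrasting period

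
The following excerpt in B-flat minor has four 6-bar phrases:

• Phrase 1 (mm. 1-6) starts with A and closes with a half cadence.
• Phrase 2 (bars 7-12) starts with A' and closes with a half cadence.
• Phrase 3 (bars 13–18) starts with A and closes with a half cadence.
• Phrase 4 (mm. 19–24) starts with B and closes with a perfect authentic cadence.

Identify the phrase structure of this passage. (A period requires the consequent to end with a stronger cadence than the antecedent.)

parallel double period

Four phrases in two halves: the first half (mm. 1-12) ends with a half cadence, the second (measures 13–24) with a perfect authentic cadence — a large antecedent–consequent pair, i.e. a double period.
Phrase 3 begins with the same material as phrase 1, making it parallel.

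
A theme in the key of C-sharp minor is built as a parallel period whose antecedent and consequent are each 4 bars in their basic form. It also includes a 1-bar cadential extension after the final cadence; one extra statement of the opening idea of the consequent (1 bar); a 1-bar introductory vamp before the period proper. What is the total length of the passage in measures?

Basic parallel period: 4 + 4 = 8 bars.
8 (basic form) + 1 (cadential extension) + 1 (extra statement) + 1 (introduction) = 11.

11 measures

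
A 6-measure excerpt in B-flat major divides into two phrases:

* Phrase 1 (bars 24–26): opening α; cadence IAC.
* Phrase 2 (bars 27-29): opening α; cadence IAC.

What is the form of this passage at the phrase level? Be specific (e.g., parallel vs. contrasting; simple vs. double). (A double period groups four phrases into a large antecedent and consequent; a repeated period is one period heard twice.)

Both phrases have the same opening (α) and the same cadence (imperfect authentic cadence): the second is a restatement, not a consequent, so this is a repeated phrase rather than a period.

repeated phrase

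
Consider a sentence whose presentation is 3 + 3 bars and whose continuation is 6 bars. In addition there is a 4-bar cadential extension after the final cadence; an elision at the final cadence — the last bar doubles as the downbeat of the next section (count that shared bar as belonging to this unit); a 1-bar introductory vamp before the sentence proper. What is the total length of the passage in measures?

17 measures

Basic sentence: 3 + 3 + 6 = 12 bars.
12 (basic form) + 4 (cadential extension) + 1 (introduction) = 17.
The elision shares a bar with the next section but does not change this unit's count.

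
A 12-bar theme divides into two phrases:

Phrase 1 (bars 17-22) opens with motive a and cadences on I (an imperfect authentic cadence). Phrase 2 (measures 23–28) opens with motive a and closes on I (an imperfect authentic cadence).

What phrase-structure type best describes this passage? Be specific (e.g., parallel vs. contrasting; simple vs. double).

Both phrases have the same opening (a) and the same cadence (imperfect authentic cadence): the second is a restatement, not a consequent, so this is a repeated phrase rather than a period.

repeated phrase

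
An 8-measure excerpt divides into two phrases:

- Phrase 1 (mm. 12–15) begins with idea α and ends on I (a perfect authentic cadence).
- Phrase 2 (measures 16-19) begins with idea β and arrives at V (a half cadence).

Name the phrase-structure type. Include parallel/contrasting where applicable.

The second phrase closes with a half cadence, which is not stronger than the first phrase's perfect authentic cadence; without a weak→strong cadential pair there is no antecedent–consequent relationship, so this is a phrase group rather than a period.

phrase group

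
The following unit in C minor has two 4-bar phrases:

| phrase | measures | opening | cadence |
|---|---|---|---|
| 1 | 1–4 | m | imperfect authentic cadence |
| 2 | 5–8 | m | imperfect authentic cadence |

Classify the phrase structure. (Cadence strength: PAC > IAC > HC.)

repeated phrase

Both phrases have the same opening (m) and the same cadence (imperfect authentic cadence): the second is a restatement, not a consequent, so this is a repeated phrase rather than a period.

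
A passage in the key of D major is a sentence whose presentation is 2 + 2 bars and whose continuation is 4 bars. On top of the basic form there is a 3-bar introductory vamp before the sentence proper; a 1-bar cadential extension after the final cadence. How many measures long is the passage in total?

Basic sentence: 2 + 2 + 4 = 8 bars.
8 (basic form) + 3 (introduction) + 1 (cadential extension) = 12.

12 measures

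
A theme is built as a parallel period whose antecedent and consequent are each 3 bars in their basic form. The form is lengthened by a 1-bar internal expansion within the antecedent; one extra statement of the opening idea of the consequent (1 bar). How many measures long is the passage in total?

Basic parallel period: 3 + 3 = 6 bars.
6 (basic form) + 1 (internal expansion) + 1 (extra statement) = 8.

8 measures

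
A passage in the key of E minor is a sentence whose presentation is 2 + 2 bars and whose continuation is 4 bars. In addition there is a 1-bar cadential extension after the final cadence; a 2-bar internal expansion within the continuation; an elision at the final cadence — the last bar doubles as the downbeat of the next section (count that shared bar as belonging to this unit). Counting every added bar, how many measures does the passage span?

11 measures

Basic sentence: 2 + 2 + 4 = 8 bars.
8 (basic form) + 1 (cadential extension) + 2 (internal expansion) = 11.
The elision shares a bar with the next section but does not change this unit's count.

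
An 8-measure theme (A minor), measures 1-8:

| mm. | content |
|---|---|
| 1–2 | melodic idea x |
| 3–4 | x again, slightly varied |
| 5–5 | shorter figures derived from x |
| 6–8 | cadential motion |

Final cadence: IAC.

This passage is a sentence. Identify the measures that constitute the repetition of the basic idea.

measures 3–4

The presentation of a sentence is the basic idea (bars 1–2) plus its repetition (mm. 3-4); the repetition of the basic idea is therefore mm. 3–4.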